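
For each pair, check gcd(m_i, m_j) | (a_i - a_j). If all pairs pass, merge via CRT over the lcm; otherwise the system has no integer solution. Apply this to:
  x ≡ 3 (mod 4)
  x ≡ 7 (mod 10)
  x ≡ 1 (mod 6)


Moduli 4, 10, 6 are not pairwise coprime, so CRT works modulo lcm(m_i) when all pairwise compatibility conditions hold.
Pairwise compatibility: gcd(m_i, m_j) must divide a_i - a_j for every pair.
Merge one congruence at a time:
  Start: x ≡ 3 (mod 4).
  Combine with x ≡ 7 (mod 10): gcd(4, 10) = 2; 7 - 3 = 4, which IS divisible by 2, so compatible.
    Write x = 3 + 4·t and substitute into x ≡ 7 (mod 10): 4·t ≡ 7 − 3 = 4 (mod 10).
    Divide the congruence (and modulus) by g = 2: 2·t ≡ 2 (mod 5).
    The inverse of 2 mod 5 is 3 (since 2·3 = 6 = 1·5 + 1), so t ≡ 3·2 = 6 ≡ 1 (mod 5).
    Then x = 3 + 4·1 = 7, valid modulo lcm(4, 10) = 20: x ≡ 7 (mod 20).
  Combine with x ≡ 1 (mod 6): gcd(20, 6) = 2; 1 - 7 = -6, which IS divisible by 2, so compatible.
    Write x = 7 + 20·t and substitute into x ≡ 1 (mod 6): 20·t ≡ 1 − 7 = -6 (mod 6).
    Divide the congruence (and modulus) by g = 2: 10·t ≡ -3 (mod 3).
    Reduce coefficients mod 3: 1·t ≡ 0 (mod 3).
    So t ≡ 0 (mod 3).
    Then x = 7 + 20·0 = 7, valid modulo lcm(20, 6) = 60: x ≡ 7 (mod 60).
Verify: 7 mod 4 = 3, 7 mod 10 = 7, 7 mod 6 = 1.

x ≡ 7 (mod 60).


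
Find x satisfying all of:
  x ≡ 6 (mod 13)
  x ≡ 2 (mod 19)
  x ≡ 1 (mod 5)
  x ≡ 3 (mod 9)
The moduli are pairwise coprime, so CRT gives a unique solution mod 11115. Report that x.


Product of moduli M = 13 · 19 · 5 · 9 = 11115.
Merge one congruence at a time:
  Start: x ≡ 6 (mod 13).
  Combine with x ≡ 2 (mod 19); new modulus lcm = 247.
    Write x = 6 + 13·t and substitute into x ≡ 2 (mod 19): 13·t ≡ 2 − 6 = -4 (mod 19).
    Reduce coefficients mod 19: 13·t ≡ 15 (mod 19).
    The inverse of 13 mod 19 is 3 (since 13·3 = 39 = 2·19 + 1), so t ≡ 3·15 = 45 ≡ 7 (mod 19).
    Then x = 6 + 13·7 = 97, valid modulo lcm(13, 19) = 247: x ≡ 97 (mod 247).
  Combine with x ≡ 1 (mod 5); new modulus lcm = 1235.
    Write x = 97 + 247·t and substitute into x ≡ 1 (mod 5): 247·t ≡ 1 − 97 = -96 (mod 5).
    Reduce coefficients mod 5: 2·t ≡ 4 (mod 5).
    The inverse of 2 mod 5 is 3 (since 2·3 = 6 = 1·5 + 1), so t ≡ 3·4 = 12 ≡ 2 (mod 5).
    Then x = 97 + 247·2 = 591, valid modulo lcm(247, 5) = 1235: x ≡ 591 (mod 1235).
  Combine with x ≡ 3 (mod 9); new modulus lcm = 11115.
    Write x = 591 + 1235·t and substitute into x ≡ 3 (mod 9): 1235·t ≡ 3 − 591 = -588 (mod 9).
    Reduce coefficients mod 9: 2·t ≡ 6 (mod 9).
    The inverse of 2 mod 9 is 5 (since 2·5 = 10 = 1·9 + 1), so t ≡ 5·6 = 30 ≡ 3 (mod 9).
    Then x = 591 + 1235·3 = 4296, valid modulo lcm(1235, 9) = 11115: x ≡ 4296 (mod 11115).
Verify against each original: 4296 mod 13 = 6, 4296 mod 19 = 2, 4296 mod 5 = 1, 4296 mod 9 = 3.

x ≡ 4296 (mod 11115).


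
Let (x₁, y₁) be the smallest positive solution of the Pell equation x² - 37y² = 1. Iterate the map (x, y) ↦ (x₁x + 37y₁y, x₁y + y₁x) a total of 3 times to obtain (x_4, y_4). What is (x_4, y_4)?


Step 1: Find the fundamental solution (x₁, y₁) of x² - 37y² = 1.
  Expand √37 as a continued fraction. a₀ = ⌊√37⌋ = 6; iterate m_{k+1} = d_k·a_k − m_k, d_{k+1} = (37 − m_{k+1}²)/d_k, a_{k+1} = ⌊(a₀ + m_{k+1})/d_{k+1}⌋ (starting m₀ = 0, d₀ = 1), with convergents p_k = a_k·p_{k-1} + p_{k-2}, q_k = a_k·q_{k-1} + q_{k-2} (p₋₁ = 1, q₋₁ = 0):
  k = 0: a₀ = 6; p₀/q₀ = 6/1; p₀² − 37·q₀² = 36 − 37 = -1.
  k = 1: m = 6, d = 1, a = ⌊(6 + 6)/1⌋ = 12; p/q = (12·6 + 1)/(12·1 + 0) = 73/12; p² − 37·q² = 5329 − 5328 = 1.
  The first convergent with p² − 37·q² = 1 gives the fundamental solution (x₁, y₁) = (73, 12).
Step 2: Apply the recurrence (x_{n+1}, y_{n+1}) = (x₁x_n + 37y₁y_n, x₁y_n + y₁x_n) repeatedly.
  From (x_1, y_1) = (73, 12): x_2 = 73·73 + 37·12·12 = 10657; y_2 = 73·12 + 12·73 = 1752.
  From (x_2, y_2) = (10657, 1752): x_3 = 73·10657 + 37·12·1752 = 1555849; y_3 = 73·1752 + 12·10657 = 255780.
  From (x_3, y_3) = (1555849, 255780): x_4 = 73·1555849 + 37·12·255780 = 227143297; y_4 = 73·255780 + 12·1555849 = 37342128.
Step 3: Verify x_4² - 37·y_4² = 51594077372030209 - 51594077372030208 = 1 (should be 1). ✓

(x_1, y_1) = (73, 12); (x_4, y_4) = (227143297, 37342128).


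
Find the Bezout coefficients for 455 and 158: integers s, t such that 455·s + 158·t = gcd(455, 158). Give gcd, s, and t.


Euclidean algorithm on (455, 158) — divide until remainder is 0:
  455 = 2 · 158 + 139
  158 = 1 · 139 + 19
  139 = 7 · 19 + 6
  19 = 3 · 6 + 1
  6 = 6 · 1 + 0
gcd(455, 158) = 1.
Track Bezout coefficients alongside the remainders: start with r₀ = 455 = a·1 + b·0 (s = 1, t = 0) and r₁ = 158 = a·0 + b·1 (s = 0, t = 1); each new remainder r_{k+1} = r_{k-1} − q_k·r_k inherits s_{k+1} = s_{k-1} − q_k·s_k, t_{k+1} = t_{k-1} − q_k·t_k, so r_k = a·s_k + b·t_k at every step:
  q = 2: r = 139, s = 1 − 2·0 = 1, t = 0 − 2·1 = -2  (check: 455·1 + 158·(-2) = 139)
  q = 1: r = 19, s = 0 − 1·1 = -1, t = 1 − 1·(-2) = 3  (check: 455·(-1) + 158·3 = 19)
  q = 7: r = 6, s = 1 − 7·(-1) = 8, t = -2 − 7·3 = -23  (check: 455·8 + 158·(-23) = 6)
  q = 3: r = 1, s = -1 − 3·8 = -25, t = 3 − 3·(-23) = 72  (check: 455·(-25) + 158·72 = 1)
The row with r = 1 (the gcd) gives the Bezout coefficients s = -25, t = 72.
Result: 455 · (-25) + 158 · (72) = 1.

gcd(455, 158) = 1; s = -25, t = 72 (check: 455·(-25) + 158·72 = 1).


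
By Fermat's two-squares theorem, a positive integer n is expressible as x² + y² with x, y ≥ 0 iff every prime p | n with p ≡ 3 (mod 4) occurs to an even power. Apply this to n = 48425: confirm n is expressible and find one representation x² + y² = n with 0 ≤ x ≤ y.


Step 1: Factor n = 48425 = 5^2 · 13 · 149.
Step 2: Check the mod-4 condition on each prime factor: 5 ≡ 1 (mod 4), exponent 2; 13 ≡ 1 (mod 4), exponent 1; 149 ≡ 1 (mod 4), exponent 1.
All primes ≡ 3 (mod 4) appear to even exponent (or don't appear), so by the two-squares theorem n IS expressible as a sum of two squares.
Step 3: Build a representation. Group n = k² · m with k = 5 and m = 13 · 149 = 1937 (a product of primes ≡ 1 (mod 4)); a representation of m scales to one of n via (k·x)² + (k·y)² = k²(x² + y²). Each prime p ≡ 1 (mod 4) is itself a sum of two squares; find a² by testing p − a² for a perfect square:
  13: 13 − 1² = 12, 13 − 2² = 9 = 3² ⇒ 13 = 2² + 3².
  149: 149 − 1² = 148, 149 − 2² = 145, 149 − 3² = 140, 149 − 4² = 133, 149 − 5² = 124, 149 − 6² = 113, 149 − 7² = 100 = 10² ⇒ 149 = 7² + 10².
  Combine using the Brahmagupta–Fibonacci identity (a² + b²)(c² + d²) = (ac − bd)² + (ad + bc)² = (ac + bd)² + (ad − bc)²:
  13 · 149 = 1937: from (2² + 3²)(7² + 10²), take (2·7 − 3·10, 2·10 + 3·7) = (14 − 30, 20 + 21) = (-16, 41); dropping signs (only squares matter) gives (16, 41); check 16² + 41² = 256 + 1681 = 1937 ✓.
  Scale by k = 5: (5·16, 5·41) = (80, 205).
Step 4: Order so x ≤ y and verify: 80² + 205² = 6400 + 42025 = 48425 = n. ✓

n = 48425 = 80² + 205² (one valid representation with x ≤ y).


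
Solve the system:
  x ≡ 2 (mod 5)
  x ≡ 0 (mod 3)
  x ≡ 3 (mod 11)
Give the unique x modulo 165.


Moduli 5, 3, 11 are pairwise coprime; by CRT there is a unique solution modulo M = 5 · 3 · 11 = 165.
Solve pairwise, accumulating the modulus:
  Start with x ≡ 2 (mod 5).
  Combine with x ≡ 0 (mod 3): since gcd(5, 3) = 1, we get a unique residue mod 15.
    Write x = 2 + 5·t and substitute into x ≡ 0 (mod 3): 5·t ≡ 0 − 2 = -2 (mod 3).
    Reduce coefficients mod 3: 2·t ≡ 1 (mod 3).
    The inverse of 2 mod 3 is 2 (since 2·2 = 4 = 1·3 + 1), so t ≡ 2·1 = 2 ≡ 2 (mod 3).
    Then x = 2 + 5·2 = 12, valid modulo lcm(5, 3) = 15: x ≡ 12 (mod 15).
  Combine with x ≡ 3 (mod 11): since gcd(15, 11) = 1, we get a unique residue mod 165.
    Write x = 12 + 15·t and substitute into x ≡ 3 (mod 11): 15·t ≡ 3 − 12 = -9 (mod 11).
    Reduce coefficients mod 11: 4·t ≡ 2 (mod 11).
    The inverse of 4 mod 11 is 3 (since 4·3 = 12 = 1·11 + 1), so t ≡ 3·2 = 6 ≡ 6 (mod 11).
    Then x = 12 + 15·6 = 102, valid modulo lcm(15, 11) = 165: x ≡ 102 (mod 165).
Verify: 102 mod 5 = 2 ✓, 102 mod 3 = 0 ✓, 102 mod 11 = 3 ✓.

x ≡ 102 (mod 165).


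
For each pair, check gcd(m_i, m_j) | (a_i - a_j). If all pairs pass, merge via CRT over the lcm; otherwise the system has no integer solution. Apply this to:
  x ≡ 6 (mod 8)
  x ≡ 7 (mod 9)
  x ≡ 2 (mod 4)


Moduli 8, 9, 4 are not pairwise coprime, so CRT works modulo lcm(m_i) when all pairwise compatibility conditions hold.
Pairwise compatibility: gcd(m_i, m_j) must divide a_i - a_j for every pair.
Merge one congruence at a time:
  Start: x ≡ 6 (mod 8).
  Combine with x ≡ 7 (mod 9): gcd(8, 9) = 1; 7 - 6 = 1, which IS divisible by 1, so compatible.
    Write x = 6 + 8·t and substitute into x ≡ 7 (mod 9): 8·t ≡ 7 − 6 = 1 (mod 9).
    The inverse of 8 mod 9 is 8 (since 8·8 = 64 = 7·9 + 1), so t ≡ 8·1 = 8 ≡ 8 (mod 9).
    Then x = 6 + 8·8 = 70, valid modulo lcm(8, 9) = 72: x ≡ 70 (mod 72).
  Combine with x ≡ 2 (mod 4): gcd(72, 4) = 4; 2 - 70 = -68, which IS divisible by 4, so compatible.
    Write x = 70 + 72·t and substitute into x ≡ 2 (mod 4): 72·t ≡ 2 − 70 = -68 (mod 4).
    Divide the congruence (and modulus) by g = 4: 18·t ≡ -17 (mod 1).
    Modulo 1 every t works; take t = 0.
    Then x = 70 + 72·0 = 70, valid modulo lcm(72, 4) = 72: x ≡ 70 (mod 72).
Verify: 70 mod 8 = 6, 70 mod 9 = 7, 70 mod 4 = 2.

x ≡ 70 (mod 72).


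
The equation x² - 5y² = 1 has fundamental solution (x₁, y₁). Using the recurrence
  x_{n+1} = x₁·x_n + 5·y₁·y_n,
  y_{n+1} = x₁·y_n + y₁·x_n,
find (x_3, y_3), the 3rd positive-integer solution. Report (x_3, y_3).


Step 1: Find the fundamental solution (x₁, y₁) of x² - 5y² = 1.
  Expand √5 as a continued fraction. a₀ = ⌊√5⌋ = 2; iterate m_{k+1} = d_k·a_k − m_k, d_{k+1} = (5 − m_{k+1}²)/d_k, a_{k+1} = ⌊(a₀ + m_{k+1})/d_{k+1}⌋ (starting m₀ = 0, d₀ = 1), with convergents p_k = a_k·p_{k-1} + p_{k-2}, q_k = a_k·q_{k-1} + q_{k-2} (p₋₁ = 1, q₋₁ = 0):
  k = 0: a₀ = 2; p₀/q₀ = 2/1; p₀² − 5·q₀² = 4 − 5 = -1.
  k = 1: m = 2, d = 1, a = ⌊(2 + 2)/1⌋ = 4; p/q = (4·2 + 1)/(4·1 + 0) = 9/4; p² − 5·q² = 81 − 80 = 1.
  The first convergent with p² − 5·q² = 1 gives the fundamental solution (x₁, y₁) = (9, 4).
Step 2: Apply the recurrence (x_{n+1}, y_{n+1}) = (x₁x_n + 5y₁y_n, x₁y_n + y₁x_n) repeatedly.
  From (x_1, y_1) = (9, 4): x_2 = 9·9 + 5·4·4 = 161; y_2 = 9·4 + 4·9 = 72.
  From (x_2, y_2) = (161, 72): x_3 = 9·161 + 5·4·72 = 2889; y_3 = 9·72 + 4·161 = 1292.
Step 3: Verify x_3² - 5·y_3² = 8346321 - 8346320 = 1 (should be 1). ✓

(x_1, y_1) = (9, 4); (x_3, y_3) = (2889, 1292).


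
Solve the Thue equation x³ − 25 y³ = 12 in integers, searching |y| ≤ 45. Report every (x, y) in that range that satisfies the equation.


The equation is x³ - 25y³ = 12. For fixed y, x³ = 25·y³ + 12, so a solution requires the RHS to be a perfect cube.
Strategy: iterate y from -45 to 45, compute RHS = 25·y³ + 12, and check whether it is a (positive or negative) perfect cube.
Check small values of y:
  y = 0: RHS = 12 is not a perfect cube.
  y = 1: RHS = 37 is not a perfect cube.
  y = -1: RHS = -13 is not a perfect cube.
  y = 2: RHS = 212 is not a perfect cube.
  y = -2: RHS = -188 is not a perfect cube.
  y = 3: RHS = 687 is not a perfect cube.
  y = -3: RHS = -663 is not a perfect cube.
Continuing the search up to |y| = 45 finds no solutions either.
No (x, y) in the scanned range satisfies the equation.

No integer solutions with |y| ≤ 45.


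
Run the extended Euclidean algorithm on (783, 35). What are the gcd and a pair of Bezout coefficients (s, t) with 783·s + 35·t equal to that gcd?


Euclidean algorithm on (783, 35) — divide until remainder is 0:
  783 = 22 · 35 + 13
  35 = 2 · 13 + 9
  13 = 1 · 9 + 4
  9 = 2 · 4 + 1
  4 = 4 · 1 + 0
gcd(783, 35) = 1.
Track Bezout coefficients alongside the remainders: start with r₀ = 783 = a·1 + b·0 (s = 1, t = 0) and r₁ = 35 = a·0 + b·1 (s = 0, t = 1); each new remainder r_{k+1} = r_{k-1} − q_k·r_k inherits s_{k+1} = s_{k-1} − q_k·s_k, t_{k+1} = t_{k-1} − q_k·t_k, so r_k = a·s_k + b·t_k at every step:
  q = 22: r = 13, s = 1 − 22·0 = 1, t = 0 − 22·1 = -22  (check: 783·1 + 35·(-22) = 13)
  q = 2: r = 9, s = 0 − 2·1 = -2, t = 1 − 2·(-22) = 45  (check: 783·(-2) + 35·45 = 9)
  q = 1: r = 4, s = 1 − 1·(-2) = 3, t = -22 − 1·45 = -67  (check: 783·3 + 35·(-67) = 4)
  q = 2: r = 1, s = -2 − 2·3 = -8, t = 45 − 2·(-67) = 179  (check: 783·(-8) + 35·179 = 1)
The row with r = 1 (the gcd) gives the Bezout coefficients s = -8, t = 179.
Result: 783 · (-8) + 35 · (179) = 1.

gcd(783, 35) = 1; s = -8, t = 179 (check: 783·(-8) + 35·179 = 1).


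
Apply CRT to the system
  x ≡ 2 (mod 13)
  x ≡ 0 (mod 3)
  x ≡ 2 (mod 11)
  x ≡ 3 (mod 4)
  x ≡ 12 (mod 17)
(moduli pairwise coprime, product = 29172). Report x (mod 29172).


Product of moduli M = 13 · 3 · 11 · 4 · 17 = 29172.
Merge one congruence at a time:
  Start: x ≡ 2 (mod 13).
  Combine with x ≡ 0 (mod 3); new modulus lcm = 39.
    Write x = 2 + 13·t and substitute into x ≡ 0 (mod 3): 13·t ≡ 0 − 2 = -2 (mod 3).
    Reduce coefficients mod 3: 1·t ≡ 1 (mod 3).
    So t ≡ 1 (mod 3).
    Then x = 2 + 13·1 = 15, valid modulo lcm(13, 3) = 39: x ≡ 15 (mod 39).
  Combine with x ≡ 2 (mod 11); new modulus lcm = 429.
    Write x = 15 + 39·t and substitute into x ≡ 2 (mod 11): 39·t ≡ 2 − 15 = -13 (mod 11).
    Reduce coefficients mod 11: 6·t ≡ 9 (mod 11).
    The inverse of 6 mod 11 is 2 (since 6·2 = 12 = 1·11 + 1), so t ≡ 2·9 = 18 ≡ 7 (mod 11).
    Then x = 15 + 39·7 = 288, valid modulo lcm(39, 11) = 429: x ≡ 288 (mod 429).
  Combine with x ≡ 3 (mod 4); new modulus lcm = 1716.
    Write x = 288 + 429·t and substitute into x ≡ 3 (mod 4): 429·t ≡ 3 − 288 = -285 (mod 4).
    Reduce coefficients mod 4: 1·t ≡ 3 (mod 4).
    So t ≡ 3 (mod 4).
    Then x = 288 + 429·3 = 1575, valid modulo lcm(429, 4) = 1716: x ≡ 1575 (mod 1716).
  Combine with x ≡ 12 (mod 17); new modulus lcm = 29172.
    Write x = 1575 + 1716·t and substitute into x ≡ 12 (mod 17): 1716·t ≡ 12 − 1575 = -1563 (mod 17).
    Reduce coefficients mod 17: 16·t ≡ 1 (mod 17).
    The inverse of 16 mod 17 is 16 (since 16·16 = 256 = 15·17 + 1), so t ≡ 16·1 = 16 ≡ 16 (mod 17).
    Then x = 1575 + 1716·16 = 29031, valid modulo lcm(1716, 17) = 29172: x ≡ 29031 (mod 29172).
Verify against each original: 29031 mod 13 = 2, 29031 mod 3 = 0, 29031 mod 11 = 2, 29031 mod 4 = 3, 29031 mod 17 = 12.

x ≡ 29031 (mod 29172).


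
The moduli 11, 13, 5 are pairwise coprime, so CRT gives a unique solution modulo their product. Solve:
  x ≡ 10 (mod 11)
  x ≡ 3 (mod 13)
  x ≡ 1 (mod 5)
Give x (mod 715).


Moduli 11, 13, 5 are pairwise coprime; by CRT there is a unique solution modulo M = 11 · 13 · 5 = 715.
Solve pairwise, accumulating the modulus:
  Start with x ≡ 10 (mod 11).
  Combine with x ≡ 3 (mod 13): since gcd(11, 13) = 1, we get a unique residue mod 143.
    Write x = 10 + 11·t and substitute into x ≡ 3 (mod 13): 11·t ≡ 3 − 10 = -7 (mod 13).
    Reduce coefficients mod 13: 11·t ≡ 6 (mod 13).
    The inverse of 11 mod 13 is 6 (since 11·6 = 66 = 5·13 + 1), so t ≡ 6·6 = 36 ≡ 10 (mod 13).
    Then x = 10 + 11·10 = 120, valid modulo lcm(11, 13) = 143: x ≡ 120 (mod 143).
  Combine with x ≡ 1 (mod 5): since gcd(143, 5) = 1, we get a unique residue mod 715.
    Write x = 120 + 143·t and substitute into x ≡ 1 (mod 5): 143·t ≡ 1 − 120 = -119 (mod 5).
    Reduce coefficients mod 5: 3·t ≡ 1 (mod 5).
    The inverse of 3 mod 5 is 2 (since 3·2 = 6 = 1·5 + 1), so t ≡ 2·1 = 2 ≡ 2 (mod 5).
    Then x = 120 + 143·2 = 406, valid modulo lcm(143, 5) = 715: x ≡ 406 (mod 715).
Verify: 406 mod 11 = 10 ✓, 406 mod 13 = 3 ✓, 406 mod 5 = 1 ✓.

x ≡ 406 (mod 715).


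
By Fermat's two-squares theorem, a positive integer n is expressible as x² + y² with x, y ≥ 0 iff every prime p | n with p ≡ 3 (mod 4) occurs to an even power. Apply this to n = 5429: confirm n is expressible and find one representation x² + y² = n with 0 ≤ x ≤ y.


Step 1: Factor n = 5429 = 61 · 89.
Step 2: Check the mod-4 condition on each prime factor: 61 ≡ 1 (mod 4), exponent 1; 89 ≡ 1 (mod 4), exponent 1.
All primes ≡ 3 (mod 4) appear to even exponent (or don't appear), so by the two-squares theorem n IS expressible as a sum of two squares.
Step 3: Build a representation. Here n = 61 · 89 is a product of primes ≡ 1 (mod 4). Each prime p ≡ 1 (mod 4) is itself a sum of two squares; find a² by testing p − a² for a perfect square:
  61: 61 − 1² = 60, 61 − 2² = 57, 61 − 3² = 52, 61 − 4² = 45, 61 − 5² = 36 = 6² ⇒ 61 = 5² + 6².
  89: 89 − 1² = 88, 89 − 2² = 85, 89 − 3² = 80, 89 − 4² = 73, 89 − 5² = 64 = 8² ⇒ 89 = 5² + 8².
  Combine using the Brahmagupta–Fibonacci identity (a² + b²)(c² + d²) = (ac − bd)² + (ad + bc)² = (ac + bd)² + (ad − bc)²:
  61 · 89 = 5429: from (5² + 6²)(5² + 8²), take (5·5 − 6·8, 5·8 + 6·5) = (25 − 48, 40 + 30) = (-23, 70); dropping signs (only squares matter) gives (23, 70); check 23² + 70² = 529 + 4900 = 5429 ✓.
Step 4: Order so x ≤ y and verify: 23² + 70² = 529 + 4900 = 5429 = n. ✓

n = 5429 = 23² + 70² (one valid representation with x ≤ y).


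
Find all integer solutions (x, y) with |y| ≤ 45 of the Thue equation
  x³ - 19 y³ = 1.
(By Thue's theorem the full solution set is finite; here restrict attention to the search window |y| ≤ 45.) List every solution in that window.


The equation is x³ - 19y³ = 1. For fixed y, x³ = 19·y³ + 1, so a solution requires the RHS to be a perfect cube.
Strategy: iterate y from -45 to 45, compute RHS = 19·y³ + 1, and check whether it is a (positive or negative) perfect cube.
Check small values of y:
  y = 0: RHS = 1 = (1)³ ⇒ x = 1 works.
  y = 1: RHS = 20 is not a perfect cube.
  y = -1: RHS = -18 is not a perfect cube.
  y = 2: RHS = 153 is not a perfect cube.
  y = -2: RHS = -151 is not a perfect cube.
  y = 3: RHS = 514 is not a perfect cube.
  y = -3: RHS = -512 = (-8)³ ⇒ x = -8 works.
Continuing the search up to |y| = 45 finds no further solutions beyond those listed.
Collected solutions: (1, 0), (-8, -3).

Solutions (with |y| ≤ 45): (1, 0), (-8, -3).


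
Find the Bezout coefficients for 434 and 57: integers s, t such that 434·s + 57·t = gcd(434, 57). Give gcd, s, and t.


Euclidean algorithm on (434, 57) — divide until remainder is 0:
  434 = 7 · 57 + 35
  57 = 1 · 35 + 22
  35 = 1 · 22 + 13
  22 = 1 · 13 + 9
  13 = 1 · 9 + 4
  9 = 2 · 4 + 1
  4 = 4 · 1 + 0
gcd(434, 57) = 1.
Track Bezout coefficients alongside the remainders: start with r₀ = 434 = a·1 + b·0 (s = 1, t = 0) and r₁ = 57 = a·0 + b·1 (s = 0, t = 1); each new remainder r_{k+1} = r_{k-1} − q_k·r_k inherits s_{k+1} = s_{k-1} − q_k·s_k, t_{k+1} = t_{k-1} − q_k·t_k, so r_k = a·s_k + b·t_k at every step:
  q = 7: r = 35, s = 1 − 7·0 = 1, t = 0 − 7·1 = -7  (check: 434·1 + 57·(-7) = 35)
  q = 1: r = 22, s = 0 − 1·1 = -1, t = 1 − 1·(-7) = 8  (check: 434·(-1) + 57·8 = 22)
  q = 1: r = 13, s = 1 − 1·(-1) = 2, t = -7 − 1·8 = -15  (check: 434·2 + 57·(-15) = 13)
  q = 1: r = 9, s = -1 − 1·2 = -3, t = 8 − 1·(-15) = 23  (check: 434·(-3) + 57·23 = 9)
  q = 1: r = 4, s = 2 − 1·(-3) = 5, t = -15 − 1·23 = -38  (check: 434·5 + 57·(-38) = 4)
  q = 2: r = 1, s = -3 − 2·5 = -13, t = 23 − 2·(-38) = 99  (check: 434·(-13) + 57·99 = 1)
The row with r = 1 (the gcd) gives the Bezout coefficients s = -13, t = 99.
Result: 434 · (-13) + 57 · (99) = 1.

gcd(434, 57) = 1; s = -13, t = 99 (check: 434·(-13) + 57·99 = 1).


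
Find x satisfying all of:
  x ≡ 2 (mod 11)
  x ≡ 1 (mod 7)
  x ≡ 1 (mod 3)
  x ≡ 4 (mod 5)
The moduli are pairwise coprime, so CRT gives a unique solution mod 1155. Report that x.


Product of moduli M = 11 · 7 · 3 · 5 = 1155.
Merge one congruence at a time:
  Start: x ≡ 2 (mod 11).
  Combine with x ≡ 1 (mod 7); new modulus lcm = 77.
    Write x = 2 + 11·t and substitute into x ≡ 1 (mod 7): 11·t ≡ 1 − 2 = -1 (mod 7).
    Reduce coefficients mod 7: 4·t ≡ 6 (mod 7).
    The inverse of 4 mod 7 is 2 (since 4·2 = 8 = 1·7 + 1), so t ≡ 2·6 = 12 ≡ 5 (mod 7).
    Then x = 2 + 11·5 = 57, valid modulo lcm(11, 7) = 77: x ≡ 57 (mod 77).
  Combine with x ≡ 1 (mod 3); new modulus lcm = 231.
    Write x = 57 + 77·t and substitute into x ≡ 1 (mod 3): 77·t ≡ 1 − 57 = -56 (mod 3).
    Reduce coefficients mod 3: 2·t ≡ 1 (mod 3).
    The inverse of 2 mod 3 is 2 (since 2·2 = 4 = 1·3 + 1), so t ≡ 2·1 = 2 ≡ 2 (mod 3).
    Then x = 57 + 77·2 = 211, valid modulo lcm(77, 3) = 231: x ≡ 211 (mod 231).
  Combine with x ≡ 4 (mod 5); new modulus lcm = 1155.
    Write x = 211 + 231·t and substitute into x ≡ 4 (mod 5): 231·t ≡ 4 − 211 = -207 (mod 5).
    Reduce coefficients mod 5: 1·t ≡ 3 (mod 5).
    So t ≡ 3 (mod 5).
    Then x = 211 + 231·3 = 904, valid modulo lcm(231, 5) = 1155: x ≡ 904 (mod 1155).
Verify against each original: 904 mod 11 = 2, 904 mod 7 = 1, 904 mod 3 = 1, 904 mod 5 = 4.

x ≡ 904 (mod 1155).


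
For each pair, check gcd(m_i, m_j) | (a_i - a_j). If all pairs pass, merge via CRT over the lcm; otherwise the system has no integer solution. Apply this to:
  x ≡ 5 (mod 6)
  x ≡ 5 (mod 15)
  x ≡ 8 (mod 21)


Moduli 6, 15, 21 are not pairwise coprime, so CRT works modulo lcm(m_i) when all pairwise compatibility conditions hold.
Pairwise compatibility: gcd(m_i, m_j) must divide a_i - a_j for every pair.
Merge one congruence at a time:
  Start: x ≡ 5 (mod 6).
  Combine with x ≡ 5 (mod 15): gcd(6, 15) = 3; 5 - 5 = 0, which IS divisible by 3, so compatible.
    Write x = 5 + 6·t and substitute into x ≡ 5 (mod 15): 6·t ≡ 5 − 5 = 0 (mod 15).
    Divide the congruence (and modulus) by g = 3: 2·t ≡ 0 (mod 5).
    The inverse of 2 mod 5 is 3 (since 2·3 = 6 = 1·5 + 1), so t ≡ 3·0 = 0 ≡ 0 (mod 5).
    Then x = 5 + 6·0 = 5, valid modulo lcm(6, 15) = 30: x ≡ 5 (mod 30).
  Combine with x ≡ 8 (mod 21): gcd(30, 21) = 3; 8 - 5 = 3, which IS divisible by 3, so compatible.
    Write x = 5 + 30·t and substitute into x ≡ 8 (mod 21): 30·t ≡ 8 − 5 = 3 (mod 21).
    Divide the congruence (and modulus) by g = 3: 10·t ≡ 1 (mod 7).
    Reduce coefficients mod 7: 3·t ≡ 1 (mod 7).
    The inverse of 3 mod 7 is 5 (since 3·5 = 15 = 2·7 + 1), so t ≡ 5·1 = 5 ≡ 5 (mod 7).
    Then x = 5 + 30·5 = 155, valid modulo lcm(30, 21) = 210: x ≡ 155 (mod 210).
Verify: 155 mod 6 = 5, 155 mod 15 = 5, 155 mod 21 = 8.

x ≡ 155 (mod 210).


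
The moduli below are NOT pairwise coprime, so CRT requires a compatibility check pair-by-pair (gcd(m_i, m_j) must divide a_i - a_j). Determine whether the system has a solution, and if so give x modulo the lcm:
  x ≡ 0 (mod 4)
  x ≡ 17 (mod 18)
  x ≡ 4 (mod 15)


Moduli 4, 18, 15 are not pairwise coprime, so CRT works modulo lcm(m_i) when all pairwise compatibility conditions hold.
Pairwise compatibility: gcd(m_i, m_j) must divide a_i - a_j for every pair.
Merge one congruence at a time:
  Start: x ≡ 0 (mod 4).
  Combine with x ≡ 17 (mod 18): gcd(4, 18) = 2, and 17 - 0 = 17 is NOT divisible by 2.
    ⇒ system is inconsistent (no integer solution).

No solution (the system is inconsistent).


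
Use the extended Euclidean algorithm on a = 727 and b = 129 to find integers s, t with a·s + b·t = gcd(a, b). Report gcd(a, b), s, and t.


Euclidean algorithm on (727, 129) — divide until remainder is 0:
  727 = 5 · 129 + 82
  129 = 1 · 82 + 47
  82 = 1 · 47 + 35
  47 = 1 · 35 + 12
  35 = 2 · 12 + 11
  12 = 1 · 11 + 1
  11 = 11 · 1 + 0
gcd(727, 129) = 1.
Track Bezout coefficients alongside the remainders: start with r₀ = 727 = a·1 + b·0 (s = 1, t = 0) and r₁ = 129 = a·0 + b·1 (s = 0, t = 1); each new remainder r_{k+1} = r_{k-1} − q_k·r_k inherits s_{k+1} = s_{k-1} − q_k·s_k, t_{k+1} = t_{k-1} − q_k·t_k, so r_k = a·s_k + b·t_k at every step:
  q = 5: r = 82, s = 1 − 5·0 = 1, t = 0 − 5·1 = -5  (check: 727·1 + 129·(-5) = 82)
  q = 1: r = 47, s = 0 − 1·1 = -1, t = 1 − 1·(-5) = 6  (check: 727·(-1) + 129·6 = 47)
  q = 1: r = 35, s = 1 − 1·(-1) = 2, t = -5 − 1·6 = -11  (check: 727·2 + 129·(-11) = 35)
  q = 1: r = 12, s = -1 − 1·2 = -3, t = 6 − 1·(-11) = 17  (check: 727·(-3) + 129·17 = 12)
  q = 2: r = 11, s = 2 − 2·(-3) = 8, t = -11 − 2·17 = -45  (check: 727·8 + 129·(-45) = 11)
  q = 1: r = 1, s = -3 − 1·8 = -11, t = 17 − 1·(-45) = 62  (check: 727·(-11) + 129·62 = 1)
The row with r = 1 (the gcd) gives the Bezout coefficients s = -11, t = 62.
Result: 727 · (-11) + 129 · (62) = 1.

gcd(727, 129) = 1; s = -11, t = 62 (check: 727·(-11) + 129·62 = 1).


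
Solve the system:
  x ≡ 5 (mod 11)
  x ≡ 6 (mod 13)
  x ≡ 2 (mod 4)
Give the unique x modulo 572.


Moduli 11, 13, 4 are pairwise coprime; by CRT there is a unique solution modulo M = 11 · 13 · 4 = 572.
Solve pairwise, accumulating the modulus:
  Start with x ≡ 5 (mod 11).
  Combine with x ≡ 6 (mod 13): since gcd(11, 13) = 1, we get a unique residue mod 143.
    Write x = 5 + 11·t and substitute into x ≡ 6 (mod 13): 11·t ≡ 6 − 5 = 1 (mod 13).
    The inverse of 11 mod 13 is 6 (since 11·6 = 66 = 5·13 + 1), so t ≡ 6·1 = 6 ≡ 6 (mod 13).
    Then x = 5 + 11·6 = 71, valid modulo lcm(11, 13) = 143: x ≡ 71 (mod 143).
  Combine with x ≡ 2 (mod 4): since gcd(143, 4) = 1, we get a unique residue mod 572.
    Write x = 71 + 143·t and substitute into x ≡ 2 (mod 4): 143·t ≡ 2 − 71 = -69 (mod 4).
    Reduce coefficients mod 4: 3·t ≡ 3 (mod 4).
    The inverse of 3 mod 4 is 3 (since 3·3 = 9 = 2·4 + 1), so t ≡ 3·3 = 9 ≡ 1 (mod 4).
    Then x = 71 + 143·1 = 214, valid modulo lcm(143, 4) = 572: x ≡ 214 (mod 572).
Verify: 214 mod 11 = 5 ✓, 214 mod 13 = 6 ✓, 214 mod 4 = 2 ✓.

x ≡ 214 (mod 572).


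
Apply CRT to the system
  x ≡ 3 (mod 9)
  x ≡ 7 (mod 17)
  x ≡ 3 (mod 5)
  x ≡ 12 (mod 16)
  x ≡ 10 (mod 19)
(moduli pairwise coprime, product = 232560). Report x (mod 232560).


Product of moduli M = 9 · 17 · 5 · 16 · 19 = 232560.
Merge one congruence at a time:
  Start: x ≡ 3 (mod 9).
  Combine with x ≡ 7 (mod 17); new modulus lcm = 153.
    Write x = 3 + 9·t and substitute into x ≡ 7 (mod 17): 9·t ≡ 7 − 3 = 4 (mod 17).
    The inverse of 9 mod 17 is 2 (since 9·2 = 18 = 1·17 + 1), so t ≡ 2·4 = 8 ≡ 8 (mod 17).
    Then x = 3 + 9·8 = 75, valid modulo lcm(9, 17) = 153: x ≡ 75 (mod 153).
  Combine with x ≡ 3 (mod 5); new modulus lcm = 765.
    Write x = 75 + 153·t and substitute into x ≡ 3 (mod 5): 153·t ≡ 3 − 75 = -72 (mod 5).
    Reduce coefficients mod 5: 3·t ≡ 3 (mod 5).
    The inverse of 3 mod 5 is 2 (since 3·2 = 6 = 1·5 + 1), so t ≡ 2·3 = 6 ≡ 1 (mod 5).
    Then x = 75 + 153·1 = 228, valid modulo lcm(153, 5) = 765: x ≡ 228 (mod 765).
  Combine with x ≡ 12 (mod 16); new modulus lcm = 12240.
    Write x = 228 + 765·t and substitute into x ≡ 12 (mod 16): 765·t ≡ 12 − 228 = -216 (mod 16).
    Reduce coefficients mod 16: 13·t ≡ 8 (mod 16).
    The inverse of 13 mod 16 is 5 (since 13·5 = 65 = 4·16 + 1), so t ≡ 5·8 = 40 ≡ 8 (mod 16).
    Then x = 228 + 765·8 = 6348, valid modulo lcm(765, 16) = 12240: x ≡ 6348 (mod 12240).
  Combine with x ≡ 10 (mod 19); new modulus lcm = 232560.
    Write x = 6348 + 12240·t and substitute into x ≡ 10 (mod 19): 12240·t ≡ 10 − 6348 = -6338 (mod 19).
    Reduce coefficients mod 19: 4·t ≡ 8 (mod 19).
    The inverse of 4 mod 19 is 5 (since 4·5 = 20 = 1·19 + 1), so t ≡ 5·8 = 40 ≡ 2 (mod 19).
    Then x = 6348 + 12240·2 = 30828, valid modulo lcm(12240, 19) = 232560: x ≡ 30828 (mod 232560).
Verify against each original: 30828 mod 9 = 3, 30828 mod 17 = 7, 30828 mod 5 = 3, 30828 mod 16 = 12, 30828 mod 19 = 10.

x ≡ 30828 (mod 232560).


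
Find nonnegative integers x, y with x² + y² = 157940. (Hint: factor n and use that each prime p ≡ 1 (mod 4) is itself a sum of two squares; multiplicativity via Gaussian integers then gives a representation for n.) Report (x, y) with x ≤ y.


Step 1: Factor n = 157940 = 2^2 · 5 · 53 · 149.
Step 2: Check the mod-4 condition on each prime factor: 2 = 2 (special); 5 ≡ 1 (mod 4), exponent 1; 53 ≡ 1 (mod 4), exponent 1; 149 ≡ 1 (mod 4), exponent 1.
All primes ≡ 3 (mod 4) appear to even exponent (or don't appear), so by the two-squares theorem n IS expressible as a sum of two squares.
Step 3: Build a representation. Group n = k² · m with k = 2 and m = 5 · 53 · 149 = 39485 (a product of primes ≡ 1 (mod 4)); a representation of m scales to one of n via (k·x)² + (k·y)² = k²(x² + y²). Each prime p ≡ 1 (mod 4) is itself a sum of two squares; find a² by testing p − a² for a perfect square:
  5: 5 − 1² = 4 = 2² ⇒ 5 = 1² + 2².
  53: 53 − 1² = 52, 53 − 2² = 49 = 7² ⇒ 53 = 2² + 7².
  149: 149 − 1² = 148, 149 − 2² = 145, 149 − 3² = 140, 149 − 4² = 133, 149 − 5² = 124, 149 − 6² = 113, 149 − 7² = 100 = 10² ⇒ 149 = 7² + 10².
  Combine using the Brahmagupta–Fibonacci identity (a² + b²)(c² + d²) = (ac − bd)² + (ad + bc)² = (ac + bd)² + (ad − bc)²:
  5 · 53 = 265: from (1² + 2²)(2² + 7²), take (1·2 − 2·7, 1·7 + 2·2) = (2 − 14, 7 + 4) = (-12, 11); dropping signs (only squares matter) gives (12, 11); check 12² + 11² = 144 + 121 = 265 ✓.
  265 · 149 = 39485: from (12² + 11²)(7² + 10²), take (12·7 − 11·10, 12·10 + 11·7) = (84 − 110, 120 + 77) = (-26, 197); dropping signs (only squares matter) gives (26, 197); check 26² + 197² = 676 + 38809 = 39485 ✓.
  Scale by k = 2: (2·26, 2·197) = (52, 394).
Step 4: Order so x ≤ y and verify: 52² + 394² = 2704 + 155236 = 157940 = n. ✓

n = 157940 = 52² + 394² (one valid representation with x ≤ y).


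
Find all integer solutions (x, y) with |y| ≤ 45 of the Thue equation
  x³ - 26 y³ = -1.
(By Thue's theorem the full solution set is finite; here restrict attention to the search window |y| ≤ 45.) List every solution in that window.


The equation is x³ - 26y³ = -1. For fixed y, x³ = 26·y³ − 1, so a solution requires the RHS to be a perfect cube.
Strategy: iterate y from -45 to 45, compute RHS = 26·y³ − 1, and check whether it is a (positive or negative) perfect cube.
Check small values of y:
  y = 0: RHS = -1 = (-1)³ ⇒ x = -1 works.
  y = 1: RHS = 25 is not a perfect cube.
  y = -1: RHS = -27 = (-3)³ ⇒ x = -3 works.
  y = 2: RHS = 207 is not a perfect cube.
  y = -2: RHS = -209 is not a perfect cube.
  y = 3: RHS = 701 is not a perfect cube.
  y = -3: RHS = -703 is not a perfect cube.
Continuing the search up to |y| = 45 finds no further solutions beyond those listed.
Collected solutions: (-1, 0), (-3, -1).

Solutions (with |y| ≤ 45): (-1, 0), (-3, -1).


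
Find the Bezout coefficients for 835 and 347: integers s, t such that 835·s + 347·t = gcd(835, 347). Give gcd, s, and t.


Euclidean algorithm on (835, 347) — divide until remainder is 0:
  835 = 2 · 347 + 141
  347 = 2 · 141 + 65
  141 = 2 · 65 + 11
  65 = 5 · 11 + 10
  11 = 1 · 10 + 1
  10 = 10 · 1 + 0
gcd(835, 347) = 1.
Track Bezout coefficients alongside the remainders: start with r₀ = 835 = a·1 + b·0 (s = 1, t = 0) and r₁ = 347 = a·0 + b·1 (s = 0, t = 1); each new remainder r_{k+1} = r_{k-1} − q_k·r_k inherits s_{k+1} = s_{k-1} − q_k·s_k, t_{k+1} = t_{k-1} − q_k·t_k, so r_k = a·s_k + b·t_k at every step:
  q = 2: r = 141, s = 1 − 2·0 = 1, t = 0 − 2·1 = -2  (check: 835·1 + 347·(-2) = 141)
  q = 2: r = 65, s = 0 − 2·1 = -2, t = 1 − 2·(-2) = 5  (check: 835·(-2) + 347·5 = 65)
  q = 2: r = 11, s = 1 − 2·(-2) = 5, t = -2 − 2·5 = -12  (check: 835·5 + 347·(-12) = 11)
  q = 5: r = 10, s = -2 − 5·5 = -27, t = 5 − 5·(-12) = 65  (check: 835·(-27) + 347·65 = 10)
  q = 1: r = 1, s = 5 − 1·(-27) = 32, t = -12 − 1·65 = -77  (check: 835·32 + 347·(-77) = 1)
The row with r = 1 (the gcd) gives the Bezout coefficients s = 32, t = -77.
Result: 835 · (32) + 347 · (-77) = 1.

gcd(835, 347) = 1; s = 32, t = -77 (check: 835·32 + 347·(-77) = 1).


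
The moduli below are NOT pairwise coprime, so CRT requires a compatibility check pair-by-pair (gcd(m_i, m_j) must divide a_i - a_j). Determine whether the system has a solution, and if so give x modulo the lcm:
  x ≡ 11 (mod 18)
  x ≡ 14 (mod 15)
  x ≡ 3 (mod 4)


Moduli 18, 15, 4 are not pairwise coprime, so CRT works modulo lcm(m_i) when all pairwise compatibility conditions hold.
Pairwise compatibility: gcd(m_i, m_j) must divide a_i - a_j for every pair.
Merge one congruence at a time:
  Start: x ≡ 11 (mod 18).
  Combine with x ≡ 14 (mod 15): gcd(18, 15) = 3; 14 - 11 = 3, which IS divisible by 3, so compatible.
    Write x = 11 + 18·t and substitute into x ≡ 14 (mod 15): 18·t ≡ 14 − 11 = 3 (mod 15).
    Divide the congruence (and modulus) by g = 3: 6·t ≡ 1 (mod 5).
    Reduce coefficients mod 5: 1·t ≡ 1 (mod 5).
    So t ≡ 1 (mod 5).
    Then x = 11 + 18·1 = 29, valid modulo lcm(18, 15) = 90: x ≡ 29 (mod 90).
  Combine with x ≡ 3 (mod 4): gcd(90, 4) = 2; 3 - 29 = -26, which IS divisible by 2, so compatible.
    Write x = 29 + 90·t and substitute into x ≡ 3 (mod 4): 90·t ≡ 3 − 29 = -26 (mod 4).
    Divide the congruence (and modulus) by g = 2: 45·t ≡ -13 (mod 2).
    Reduce coefficients mod 2: 1·t ≡ 1 (mod 2).
    So t ≡ 1 (mod 2).
    Then x = 29 + 90·1 = 119, valid modulo lcm(90, 4) = 180: x ≡ 119 (mod 180).
Verify: 119 mod 18 = 11, 119 mod 15 = 14, 119 mod 4 = 3.

x ≡ 119 (mod 180).


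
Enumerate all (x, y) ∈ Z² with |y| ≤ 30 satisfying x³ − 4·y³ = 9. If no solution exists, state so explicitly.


The equation is x³ - 4y³ = 9. For fixed y, x³ = 4·y³ + 9, so a solution requires the RHS to be a perfect cube.
Strategy: iterate y from -30 to 30, compute RHS = 4·y³ + 9, and check whether it is a (positive or negative) perfect cube.
Check small values of y:
  y = 0: RHS = 9 is not a perfect cube.
  y = 1: RHS = 13 is not a perfect cube.
  y = -1: RHS = 5 is not a perfect cube.
  y = 2: RHS = 41 is not a perfect cube.
  y = -2: RHS = -23 is not a perfect cube.
  y = 3: RHS = 117 is not a perfect cube.
  y = -3: RHS = -99 is not a perfect cube.
Continuing the search up to |y| = 30 finds no solutions either.
No (x, y) in the scanned range satisfies the equation.

No integer solutions with |y| ≤ 30.


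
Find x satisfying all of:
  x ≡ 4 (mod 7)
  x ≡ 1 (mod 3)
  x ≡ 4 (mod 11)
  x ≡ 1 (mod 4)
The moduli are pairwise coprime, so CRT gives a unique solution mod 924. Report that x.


Product of moduli M = 7 · 3 · 11 · 4 = 924.
Merge one congruence at a time:
  Start: x ≡ 4 (mod 7).
  Combine with x ≡ 1 (mod 3); new modulus lcm = 21.
    Write x = 4 + 7·t and substitute into x ≡ 1 (mod 3): 7·t ≡ 1 − 4 = -3 (mod 3).
    Reduce coefficients mod 3: 1·t ≡ 0 (mod 3).
    So t ≡ 0 (mod 3).
    Then x = 4 + 7·0 = 4, valid modulo lcm(7, 3) = 21: x ≡ 4 (mod 21).
  Combine with x ≡ 4 (mod 11); new modulus lcm = 231.
    Write x = 4 + 21·t and substitute into x ≡ 4 (mod 11): 21·t ≡ 4 − 4 = 0 (mod 11).
    Reduce coefficients mod 11: 10·t ≡ 0 (mod 11).
    The inverse of 10 mod 11 is 10 (since 10·10 = 100 = 9·11 + 1), so t ≡ 10·0 = 0 ≡ 0 (mod 11).
    Then x = 4 + 21·0 = 4, valid modulo lcm(21, 11) = 231: x ≡ 4 (mod 231).
  Combine with x ≡ 1 (mod 4); new modulus lcm = 924.
    Write x = 4 + 231·t and substitute into x ≡ 1 (mod 4): 231·t ≡ 1 − 4 = -3 (mod 4).
    Reduce coefficients mod 4: 3·t ≡ 1 (mod 4).
    The inverse of 3 mod 4 is 3 (since 3·3 = 9 = 2·4 + 1), so t ≡ 3·1 = 3 ≡ 3 (mod 4).
    Then x = 4 + 231·3 = 697, valid modulo lcm(231, 4) = 924: x ≡ 697 (mod 924).
Verify against each original: 697 mod 7 = 4, 697 mod 3 = 1, 697 mod 11 = 4, 697 mod 4 = 1.

x ≡ 697 (mod 924).


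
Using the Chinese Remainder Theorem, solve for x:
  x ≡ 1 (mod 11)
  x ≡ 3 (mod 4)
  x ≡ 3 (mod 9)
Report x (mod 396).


Moduli 11, 4, 9 are pairwise coprime; by CRT there is a unique solution modulo M = 11 · 4 · 9 = 396.
Solve pairwise, accumulating the modulus:
  Start with x ≡ 1 (mod 11).
  Combine with x ≡ 3 (mod 4): since gcd(11, 4) = 1, we get a unique residue mod 44.
    Write x = 1 + 11·t and substitute into x ≡ 3 (mod 4): 11·t ≡ 3 − 1 = 2 (mod 4).
    Reduce coefficients mod 4: 3·t ≡ 2 (mod 4).
    The inverse of 3 mod 4 is 3 (since 3·3 = 9 = 2·4 + 1), so t ≡ 3·2 = 6 ≡ 2 (mod 4).
    Then x = 1 + 11·2 = 23, valid modulo lcm(11, 4) = 44: x ≡ 23 (mod 44).
  Combine with x ≡ 3 (mod 9): since gcd(44, 9) = 1, we get a unique residue mod 396.
    Write x = 23 + 44·t and substitute into x ≡ 3 (mod 9): 44·t ≡ 3 − 23 = -20 (mod 9).
    Reduce coefficients mod 9: 8·t ≡ 7 (mod 9).
    The inverse of 8 mod 9 is 8 (since 8·8 = 64 = 7·9 + 1), so t ≡ 8·7 = 56 ≡ 2 (mod 9).
    Then x = 23 + 44·2 = 111, valid modulo lcm(44, 9) = 396: x ≡ 111 (mod 396).
Verify: 111 mod 11 = 1 ✓, 111 mod 4 = 3 ✓, 111 mod 9 = 3 ✓.

x ≡ 111 (mod 396).


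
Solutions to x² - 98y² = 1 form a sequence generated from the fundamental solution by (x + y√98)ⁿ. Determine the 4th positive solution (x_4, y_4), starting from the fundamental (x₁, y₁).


Step 1: Find the fundamental solution (x₁, y₁) of x² - 98y² = 1.
  Expand √98 as a continued fraction. a₀ = ⌊√98⌋ = 9; iterate m_{k+1} = d_k·a_k − m_k, d_{k+1} = (98 − m_{k+1}²)/d_k, a_{k+1} = ⌊(a₀ + m_{k+1})/d_{k+1}⌋ (starting m₀ = 0, d₀ = 1), with convergents p_k = a_k·p_{k-1} + p_{k-2}, q_k = a_k·q_{k-1} + q_{k-2} (p₋₁ = 1, q₋₁ = 0):
  k = 0: a₀ = 9; p₀/q₀ = 9/1; p₀² − 98·q₀² = 81 − 98 = -17.
  k = 1: m = 9, d = 17, a = ⌊(9 + 9)/17⌋ = 1; p/q = (1·9 + 1)/(1·1 + 0) = 10/1; p² − 98·q² = 100 − 98 = 2.
  k = 2: m = 8, d = 2, a = ⌊(9 + 8)/2⌋ = 8; p/q = (8·10 + 9)/(8·1 + 1) = 89/9; p² − 98·q² = 7921 − 7938 = -17.
  k = 3: m = 8, d = 17, a = ⌊(9 + 8)/17⌋ = 1; p/q = (1·89 + 10)/(1·9 + 1) = 99/10; p² − 98·q² = 9801 − 9800 = 1.
  The first convergent with p² − 98·q² = 1 gives the fundamental solution (x₁, y₁) = (99, 10).
Step 2: Apply the recurrence (x_{n+1}, y_{n+1}) = (x₁x_n + 98y₁y_n, x₁y_n + y₁x_n) repeatedly.
  From (x_1, y_1) = (99, 10): x_2 = 99·99 + 98·10·10 = 19601; y_2 = 99·10 + 10·99 = 1980.
  From (x_2, y_2) = (19601, 1980): x_3 = 99·19601 + 98·10·1980 = 3880899; y_3 = 99·1980 + 10·19601 = 392030.
  From (x_3, y_3) = (3880899, 392030): x_4 = 99·3880899 + 98·10·392030 = 768398401; y_4 = 99·392030 + 10·3880899 = 77619960.
Step 3: Verify x_4² - 98·y_4² = 590436102659356801 - 590436102659356800 = 1 (should be 1). ✓

(x_1, y_1) = (99, 10); (x_4, y_4) = (768398401, 77619960).


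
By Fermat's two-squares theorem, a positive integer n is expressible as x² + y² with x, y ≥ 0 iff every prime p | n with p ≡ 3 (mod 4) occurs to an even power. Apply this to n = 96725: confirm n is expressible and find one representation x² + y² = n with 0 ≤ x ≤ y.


Step 1: Factor n = 96725 = 5^2 · 53 · 73.
Step 2: Check the mod-4 condition on each prime factor: 5 ≡ 1 (mod 4), exponent 2; 53 ≡ 1 (mod 4), exponent 1; 73 ≡ 1 (mod 4), exponent 1.
All primes ≡ 3 (mod 4) appear to even exponent (or don't appear), so by the two-squares theorem n IS expressible as a sum of two squares.
Step 3: Build a representation. Group n = k² · m with k = 5 and m = 53 · 73 = 3869 (a product of primes ≡ 1 (mod 4)); a representation of m scales to one of n via (k·x)² + (k·y)² = k²(x² + y²). Each prime p ≡ 1 (mod 4) is itself a sum of two squares; find a² by testing p − a² for a perfect square:
  53: 53 − 1² = 52, 53 − 2² = 49 = 7² ⇒ 53 = 2² + 7².
  73: 73 − 1² = 72, 73 − 2² = 69, 73 − 3² = 64 = 8² ⇒ 73 = 3² + 8².
  Combine using the Brahmagupta–Fibonacci identity (a² + b²)(c² + d²) = (ac − bd)² + (ad + bc)² = (ac + bd)² + (ad − bc)²:
  53 · 73 = 3869: from (2² + 7²)(3² + 8²), take (2·3 − 7·8, 2·8 + 7·3) = (6 − 56, 16 + 21) = (-50, 37); dropping signs (only squares matter) gives (50, 37); check 50² + 37² = 2500 + 1369 = 3869 ✓.
  Scale by k = 5: (5·50, 5·37) = (250, 185).
Step 4: Order so x ≤ y and verify: 185² + 250² = 34225 + 62500 = 96725 = n. ✓

n = 96725 = 185² + 250² (one valid representation with x ≤ y).
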